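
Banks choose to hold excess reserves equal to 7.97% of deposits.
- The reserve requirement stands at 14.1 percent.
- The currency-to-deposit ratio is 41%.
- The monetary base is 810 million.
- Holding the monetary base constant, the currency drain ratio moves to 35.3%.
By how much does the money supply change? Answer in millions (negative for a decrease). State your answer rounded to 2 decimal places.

99.44 million

Initially m₁ = (1 + 0.41) / (0.141 + 0.0797 + 0.41) ≈ 2.235611, so M₁ = 2.235611 × 810 ≈ 1810.8449 million.
After the change m₂ = (1 + 0.353) / (0.141 + 0.0797 + 0.353) ≈ 2.358375, so M₂ = 2.358375 × 810 ≈ 1910.2838 million.
ΔM = M₂ − M₁ = 1910.2838 − 1810.8449 = 99.4389 million.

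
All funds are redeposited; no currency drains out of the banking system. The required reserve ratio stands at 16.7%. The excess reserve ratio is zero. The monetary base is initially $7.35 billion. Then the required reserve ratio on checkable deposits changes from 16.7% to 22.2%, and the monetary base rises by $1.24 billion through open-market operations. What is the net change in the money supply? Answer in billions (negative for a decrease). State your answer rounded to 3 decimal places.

-5.318 billion

Before: m₁ = 1 / (0.167) ≈ 5.98802, MB₁ = 7.35, so M₁ = 5.98802 × 7.35 ≈ 44.0119 billion.
After: m₂ = 1 / (0.222) ≈ 4.50450, MB₂ = 7.35 + 1.24 = 8.59, so M₂ = 4.50450 × 8.59 ≈ 38.6937 billion.
ΔM = M₂ − M₁ = 38.6937 − 44.0119 = -5.3182 billion.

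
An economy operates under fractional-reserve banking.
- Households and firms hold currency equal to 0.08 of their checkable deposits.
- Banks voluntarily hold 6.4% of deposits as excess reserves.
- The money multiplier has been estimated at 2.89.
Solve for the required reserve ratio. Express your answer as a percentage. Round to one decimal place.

Using m = 2.89. Since m = (1 + c)/(c + rr + e), the denominator satisfies c + rr + e = (1 + c)/m = (1 + 0.08) / 2.89 ≈ 0.373702.
With c = 0.08 and e = 0.064, the required reserve ratio is 0.373702 − 0.08 − 0.064 = 0.229702.

23.0%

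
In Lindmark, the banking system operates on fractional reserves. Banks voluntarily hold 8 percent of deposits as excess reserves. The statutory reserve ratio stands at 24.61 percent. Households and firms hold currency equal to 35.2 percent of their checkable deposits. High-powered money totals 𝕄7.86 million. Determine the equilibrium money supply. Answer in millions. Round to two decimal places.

The money multiplier is m = (1 + c) / (rr + e + c) = (1 + 0.352) / (0.2461 + 0.08 + 0.352) ≈ 1.9938.
So M = m × MB = 1.9938 × 7.86 ≈ 15.6713 million.

𝕄15.67 million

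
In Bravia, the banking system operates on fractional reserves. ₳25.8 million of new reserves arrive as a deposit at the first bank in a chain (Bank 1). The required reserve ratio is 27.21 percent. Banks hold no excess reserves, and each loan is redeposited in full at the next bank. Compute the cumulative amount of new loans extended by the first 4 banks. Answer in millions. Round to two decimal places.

₳49.64 million

Bank i lends (1 − rr)^i of the original deposit: Bank 1 lends 25.8·0.7279 ≈ 18.7798, Bank 2 lends 25.8·0.7279² ≈ 13.6698, and so on.
Summing a geometric series: total = 25.8·[0.7279·(1 − 0.7279^4) / (1 − 0.7279)] ≈ 49.6427 million.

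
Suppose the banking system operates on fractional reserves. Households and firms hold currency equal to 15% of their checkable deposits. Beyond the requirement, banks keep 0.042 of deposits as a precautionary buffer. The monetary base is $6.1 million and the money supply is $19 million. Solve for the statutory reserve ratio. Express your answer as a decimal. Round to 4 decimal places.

0.1772

Using m = M/MB = 19/6.1 ≈ 3.114754. Since m = (1 + c)/(c + rr + e), the denominator satisfies c + rr + e = (1 + c)/m = (1 + 0.15) / 3.114754 ≈ 0.369211.
With c = 0.15 and e = 0.042, the statutory reserve ratio is 0.369211 − 0.15 − 0.042 = 0.177211.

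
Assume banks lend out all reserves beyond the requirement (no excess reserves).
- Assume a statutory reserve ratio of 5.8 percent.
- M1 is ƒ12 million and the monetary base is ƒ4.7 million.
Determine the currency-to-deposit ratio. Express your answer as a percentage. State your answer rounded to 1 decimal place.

54.8%

Using m = M/MB = 12/4.7 ≈ 2.553191. From m = (1 + c)/(c + rr + e), rearranging gives 1 + c = m·(c + rr + e), so c·(1 − m) = m·(rr + e) − 1.
Hence c = [m·(rr + e) − 1]/(1 − m) = [2.553191 × (0.058 + 0) − 1] / (1 − 2.553191) ≈ 0.548493.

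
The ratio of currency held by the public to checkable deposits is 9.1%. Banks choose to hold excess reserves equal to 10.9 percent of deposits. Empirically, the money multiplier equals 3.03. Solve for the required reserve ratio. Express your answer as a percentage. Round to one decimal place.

Using m = 3.03. Since m = (1 + c)/(c + rr + e), the denominator satisfies c + rr + e = (1 + c)/m = (1 + 0.091) / 3.03 ≈ 0.360066.
With c = 0.091 and e = 0.109, the required reserve ratio is 0.360066 − 0.091 − 0.109 = 0.160066.

16.0%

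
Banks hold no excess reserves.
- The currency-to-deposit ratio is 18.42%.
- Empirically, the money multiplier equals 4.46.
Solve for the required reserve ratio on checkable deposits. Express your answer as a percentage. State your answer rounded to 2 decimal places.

Using m = 4.46. Since m = (1 + c)/(c + rr + e), the denominator satisfies c + rr + e = (1 + c)/m = (1 + 0.1842) / 4.46 ≈ 0.265516.
With c = 0.1842 and e = 0, the required reserve ratio on checkable deposits is 0.265516 − 0.1842 − 0 = 0.081316.

8.13%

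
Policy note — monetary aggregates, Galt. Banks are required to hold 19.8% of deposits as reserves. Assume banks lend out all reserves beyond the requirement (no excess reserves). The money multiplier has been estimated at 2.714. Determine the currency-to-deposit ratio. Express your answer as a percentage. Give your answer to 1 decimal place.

Using m = 2.714. From m = (1 + c)/(c + rr + e), rearranging gives 1 + c = m·(c + rr + e), so c·(1 − m) = m·(rr + e) − 1.
Hence c = [m·(rr + e) − 1]/(1 − m) = [2.714 × (0.198 + 0) − 1] / (1 − 2.714) ≈ 0.269911.

27.0%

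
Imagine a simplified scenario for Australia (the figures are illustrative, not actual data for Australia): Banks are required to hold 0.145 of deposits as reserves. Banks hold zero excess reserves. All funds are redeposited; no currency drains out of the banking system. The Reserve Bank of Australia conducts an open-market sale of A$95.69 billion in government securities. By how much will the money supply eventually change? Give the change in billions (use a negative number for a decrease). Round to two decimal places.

-659.93 billion

The simple money multiplier is m = 1/rr = 1/0.145 ≈ 6.89655.
An open-market sale reduces the monetary base by 95.69 billion, so ΔM = m × ΔMB = 6.89655 × (−95.69) ≈ -659.9309 billion.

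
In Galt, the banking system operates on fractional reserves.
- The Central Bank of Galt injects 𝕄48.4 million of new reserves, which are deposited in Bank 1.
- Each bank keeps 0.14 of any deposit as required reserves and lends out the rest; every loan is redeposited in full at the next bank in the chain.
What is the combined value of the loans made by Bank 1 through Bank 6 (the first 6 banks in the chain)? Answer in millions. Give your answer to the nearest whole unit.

𝕄177 million

Bank i lends (1 − rr)^i of the original deposit: Bank 1 lends 48.4·0.8600 = 41.6240, Bank 2 lends 48.4·0.8600² ≈ 35.7966, and so on.
Summing a geometric series: total = 48.4·[0.8600·(1 − 0.8600^6) / (1 − 0.8600)] ≈ 177.0307 million.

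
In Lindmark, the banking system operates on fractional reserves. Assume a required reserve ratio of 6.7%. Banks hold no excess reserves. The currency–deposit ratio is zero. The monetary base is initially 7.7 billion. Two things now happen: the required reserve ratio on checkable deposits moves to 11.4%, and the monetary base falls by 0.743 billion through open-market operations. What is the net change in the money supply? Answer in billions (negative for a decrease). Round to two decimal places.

-53.90 billion

Before: m₁ = 1 / (0.067) ≈ 14.9254, MB₁ = 7.7, so M₁ = 14.9254 × 7.7 ≈ 114.9256 billion.
After: m₂ = 1 / (0.114) ≈ 8.7719, MB₂ = 7.7 − 0.743 = 6.957, so M₂ = 8.7719 × 6.957 ≈ 61.0261 billion.
ΔM = M₂ − M₁ = 61.0261 − 114.9256 = -53.8995 billion.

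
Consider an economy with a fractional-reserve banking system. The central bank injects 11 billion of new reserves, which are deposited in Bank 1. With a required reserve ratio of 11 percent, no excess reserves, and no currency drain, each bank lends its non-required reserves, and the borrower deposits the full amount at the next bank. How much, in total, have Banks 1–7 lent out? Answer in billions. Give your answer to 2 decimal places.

49.63 billion

Bank i lends (1 − rr)^i of the original deposit: Bank 1 lends 11·0.8900 = 9.7900, Bank 2 lends 11·0.8900² = 8.7131, and so on.
Summing a geometric series: total = 11·[0.8900·(1 − 0.8900^7) / (1 − 0.8900)] ≈ 49.6341 billion.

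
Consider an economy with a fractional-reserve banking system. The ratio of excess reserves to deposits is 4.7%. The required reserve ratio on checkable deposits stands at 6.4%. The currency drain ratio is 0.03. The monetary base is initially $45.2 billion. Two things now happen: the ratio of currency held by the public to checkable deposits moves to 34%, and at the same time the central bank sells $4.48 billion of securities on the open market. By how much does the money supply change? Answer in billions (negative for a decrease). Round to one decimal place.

-209.2 billion

Before: m₁ = (1 + 0.03) / (0.064 + 0.047 + 0.03) ≈ 7.3050, MB₁ = 45.2, so M₁ = 7.3050 × 45.2 = 330.186 billion.
After: m₂ = (1 + 0.34) / (0.064 + 0.047 + 0.34) ≈ 2.9712, MB₂ = 45.2 − 4.48 = 40.72, so M₂ = 2.9712 × 40.72 ≈ 120.9873 billion.
ΔM = M₂ − M₁ = 120.9873 − 330.186 = -209.1987 billion.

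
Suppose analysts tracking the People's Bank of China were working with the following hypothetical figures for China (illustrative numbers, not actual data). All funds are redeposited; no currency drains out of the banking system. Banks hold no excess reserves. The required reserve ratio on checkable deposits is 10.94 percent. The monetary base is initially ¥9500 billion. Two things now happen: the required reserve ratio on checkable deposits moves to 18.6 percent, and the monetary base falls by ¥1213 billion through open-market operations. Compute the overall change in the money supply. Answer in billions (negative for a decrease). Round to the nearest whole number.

-42284 billion

Before: m₁ = 1 / (0.1094) ≈ 9.14077, MB₁ = 9500, so M₁ = 9.14077 × 9500 = 86837.315 billion.
After: m₂ = 1 / (0.186) ≈ 5.37634, MB₂ = 9500 − 1213 = 8287, so M₂ = 5.37634 × 8287 ≈ 44553.7296 billion.
ΔM = M₂ − M₁ = 44553.7296 − 86837.315 = -42283.5854 billion.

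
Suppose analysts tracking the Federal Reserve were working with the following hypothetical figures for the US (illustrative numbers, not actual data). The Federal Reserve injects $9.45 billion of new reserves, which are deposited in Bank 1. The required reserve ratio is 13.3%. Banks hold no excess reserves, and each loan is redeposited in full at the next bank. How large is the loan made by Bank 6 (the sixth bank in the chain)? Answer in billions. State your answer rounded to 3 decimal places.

$4.014 billion

Each bank lends a fraction (1 − rr) = 0.8670 of the deposit it receives, so Bank 6 receives 9.45·0.8670^5 and lends 9.45·0.8670^6 ≈ 4.0137 billion.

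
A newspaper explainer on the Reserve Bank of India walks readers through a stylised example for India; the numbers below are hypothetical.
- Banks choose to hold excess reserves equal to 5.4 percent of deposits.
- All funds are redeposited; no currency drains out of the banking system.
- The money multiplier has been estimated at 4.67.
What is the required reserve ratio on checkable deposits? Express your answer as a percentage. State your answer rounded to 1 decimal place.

16.0%

Using m = 4.67. Since m = (1 + c)/(c + rr + e), the denominator satisfies c + rr + e = (1 + c)/m = (1 + 0) / 4.67 ≈ 0.214133.
With c = 0 and e = 0.054, the required reserve ratio on checkable deposits is 0.214133 − 0 − 0.054 = 0.160133.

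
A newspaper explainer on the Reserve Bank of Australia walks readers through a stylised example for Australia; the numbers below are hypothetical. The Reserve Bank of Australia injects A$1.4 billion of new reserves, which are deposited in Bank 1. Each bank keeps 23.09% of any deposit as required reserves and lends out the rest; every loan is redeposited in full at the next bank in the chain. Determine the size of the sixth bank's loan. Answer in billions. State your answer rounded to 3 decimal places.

A$0.290 billion

Each bank lends a fraction (1 − rr) = 0.7691 of the deposit it receives, so Bank 6 receives 1.4·0.7691^5 and lends 1.4·0.7691^6 ≈ 0.2898 billion.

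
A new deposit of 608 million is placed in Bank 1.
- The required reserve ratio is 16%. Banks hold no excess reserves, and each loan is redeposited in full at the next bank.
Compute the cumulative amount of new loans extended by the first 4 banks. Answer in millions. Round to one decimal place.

Bank i lends (1 − rr)^i of the original deposit: Bank 1 lends 608·0.8400 = 510.7200, Bank 2 lends 608·0.8400² = 429.0048, and so on.
Summing a geometric series: total = 608·[0.8400·(1 − 0.8400^4) / (1 − 0.8400)] ≈ 1602.7946 million.

1602.8 million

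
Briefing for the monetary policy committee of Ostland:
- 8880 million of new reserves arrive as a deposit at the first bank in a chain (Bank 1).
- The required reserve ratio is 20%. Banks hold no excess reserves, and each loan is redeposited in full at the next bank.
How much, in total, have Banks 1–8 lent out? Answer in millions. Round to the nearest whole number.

Bank i lends (1 − rr)^i of the original deposit: Bank 1 lends 8880·0.8000 = 7104.0000, Bank 2 lends 8880·0.8000² = 5683.2000, and so on.
Summing a geometric series: total = 8880·[0.8000·(1 − 0.8000^8) / (1 − 0.8000)] ≈ 29560.7329 million.

29561 million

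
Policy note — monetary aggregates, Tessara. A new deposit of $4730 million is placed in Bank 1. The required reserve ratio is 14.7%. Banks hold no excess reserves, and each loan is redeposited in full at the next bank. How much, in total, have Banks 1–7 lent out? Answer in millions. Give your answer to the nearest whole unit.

Bank i lends (1 − rr)^i of the original deposit: Bank 1 lends 4730·0.8530 = 4034.6900, Bank 2 lends 4730·0.8530² ≈ 3441.5906, and so on.
Summing a geometric series: total = 4730·[0.8530·(1 − 0.8530^7) / (1 − 0.8530)] ≈ 18428.3345 million.

$18428 million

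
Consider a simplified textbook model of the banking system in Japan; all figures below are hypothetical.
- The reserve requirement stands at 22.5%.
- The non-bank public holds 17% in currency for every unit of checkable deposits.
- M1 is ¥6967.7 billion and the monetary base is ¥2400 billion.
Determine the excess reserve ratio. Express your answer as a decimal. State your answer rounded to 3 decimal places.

Using m = M/MB = 6967.7/2400 ≈ 2.903208. Since m = (1 + c)/(c + rr + e), the denominator satisfies c + rr + e = (1 + c)/m = (1 + 0.17) / 2.903208 ≈ 0.403002.
With c = 0.17 and rr = 0.225, the excess reserve ratio is 0.403002 − 0.17 − 0.225 = 0.008002.

0.008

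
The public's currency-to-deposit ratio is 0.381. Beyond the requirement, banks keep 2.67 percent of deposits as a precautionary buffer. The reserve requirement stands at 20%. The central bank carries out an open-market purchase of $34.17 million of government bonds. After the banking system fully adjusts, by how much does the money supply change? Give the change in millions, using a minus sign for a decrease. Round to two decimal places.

The money multiplier is m = (1 + c) / (rr + e + c) = (1 + 0.381) / (0.2 + 0.0267 + 0.381) ≈ 2.27250.
The purchase adds 34.17 million of base, so ΔM = m × ΔMB = 2.27250 × (+34.17) ≈ 77.6513 million.

$77.65 million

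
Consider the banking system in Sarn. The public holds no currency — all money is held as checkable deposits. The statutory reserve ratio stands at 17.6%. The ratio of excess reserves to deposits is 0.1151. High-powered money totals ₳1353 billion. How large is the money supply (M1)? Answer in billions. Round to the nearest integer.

The money multiplier is m = 1 / (rr + e) = 1 / (0.176 + 0.1151) ≈ 3.43525.
So M = m × MB = 3.43525 × 1353 ≈ 4647.8933 billion.

₳4648 billion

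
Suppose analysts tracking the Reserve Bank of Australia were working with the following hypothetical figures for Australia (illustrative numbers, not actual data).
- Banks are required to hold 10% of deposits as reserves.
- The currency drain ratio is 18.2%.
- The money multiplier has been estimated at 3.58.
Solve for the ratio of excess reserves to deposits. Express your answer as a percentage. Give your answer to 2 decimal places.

Using m = 3.58. Since m = (1 + c)/(c + rr + e), the denominator satisfies c + rr + e = (1 + c)/m = (1 + 0.182) / 3.58 ≈ 0.330168.
With c = 0.182 and rr = 0.1, the ratio of excess reserves to deposits is 0.330168 − 0.182 − 0.1 = 0.048168.

4.82%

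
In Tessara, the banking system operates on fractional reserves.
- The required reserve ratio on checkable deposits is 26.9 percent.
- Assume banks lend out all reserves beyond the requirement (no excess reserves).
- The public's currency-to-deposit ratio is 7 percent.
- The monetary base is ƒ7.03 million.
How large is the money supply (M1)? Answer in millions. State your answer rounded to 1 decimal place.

ƒ22.2 million

The money multiplier is m = (1 + c) / (rr + c) = (1 + 0.07) / (0.269 + 0.07) ≈ 3.1563.
So M = m × MB = 3.1563 × 7.03 ≈ 22.1888 million.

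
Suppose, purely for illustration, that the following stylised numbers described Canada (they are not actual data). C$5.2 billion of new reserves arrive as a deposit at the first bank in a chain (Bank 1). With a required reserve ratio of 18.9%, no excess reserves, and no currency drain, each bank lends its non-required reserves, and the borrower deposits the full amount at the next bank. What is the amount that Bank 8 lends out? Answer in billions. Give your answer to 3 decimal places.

C$0.973 billion

Each bank lends a fraction (1 − rr) = 0.8110 of the deposit it receives, so Bank 8 receives 5.2·0.8110^7 and lends 5.2·0.8110^8 ≈ 0.9731 billion.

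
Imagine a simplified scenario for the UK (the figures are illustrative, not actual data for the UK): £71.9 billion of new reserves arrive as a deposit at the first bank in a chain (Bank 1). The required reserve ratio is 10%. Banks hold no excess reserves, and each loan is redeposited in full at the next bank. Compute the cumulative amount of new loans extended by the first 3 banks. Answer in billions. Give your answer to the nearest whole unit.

Bank i lends (1 − rr)^i of the original deposit: Bank 1 lends 71.9·0.9000 = 64.7100, Bank 2 lends 71.9·0.9000² = 58.2390, and so on.
Summing a geometric series: total = 71.9·[0.9000·(1 − 0.9000^3) / (1 − 0.9000)] = 175.3641 billion.

£175 billion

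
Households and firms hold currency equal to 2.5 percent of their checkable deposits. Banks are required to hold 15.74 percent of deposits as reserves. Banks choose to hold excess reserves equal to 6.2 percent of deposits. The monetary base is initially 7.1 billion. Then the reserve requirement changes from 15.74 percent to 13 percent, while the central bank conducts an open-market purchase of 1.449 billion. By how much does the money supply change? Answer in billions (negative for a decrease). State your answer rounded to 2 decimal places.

Before: m₁ = (1 + 0.025) / (0.1574 + 0.062 + 0.025) ≈ 4.1939, MB₁ = 7.1, so M₁ = 4.1939 × 7.1 ≈ 29.7767 billion.
After: m₂ = (1 + 0.025) / (0.13 + 0.062 + 0.025) ≈ 4.7235, MB₂ = 7.1 + 1.449 = 8.549, so M₂ = 4.7235 × 8.549 ≈ 40.3812 billion.
ΔM = M₂ − M₁ = 40.3812 − 29.7767 = 10.6045 billion.

10.60 billion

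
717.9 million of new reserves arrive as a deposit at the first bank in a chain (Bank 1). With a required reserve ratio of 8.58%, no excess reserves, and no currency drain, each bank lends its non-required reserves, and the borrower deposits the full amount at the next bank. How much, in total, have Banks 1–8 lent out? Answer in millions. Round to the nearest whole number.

3917 million

Bank i lends (1 − rr)^i of the original deposit: Bank 1 lends 717.9·0.9142 ≈ 656.3042, Bank 2 lends 717.9·0.9142² ≈ 599.9933, and so on.
Summing a geometric series: total = 717.9·[0.9142·(1 − 0.9142^8) / (1 − 0.9142)] ≈ 3917.1815 million.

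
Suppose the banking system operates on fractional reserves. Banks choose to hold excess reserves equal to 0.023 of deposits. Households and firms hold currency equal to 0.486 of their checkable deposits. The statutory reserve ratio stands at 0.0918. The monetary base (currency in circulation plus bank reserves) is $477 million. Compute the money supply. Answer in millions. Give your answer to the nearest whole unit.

$1180 million

The money multiplier is m = (1 + c) / (rr + e + c) = (1 + 0.486) / (0.0918 + 0.023 + 0.486) ≈ 2.4734.
So M = m × MB = 2.4734 × 477 = 1179.8118 million.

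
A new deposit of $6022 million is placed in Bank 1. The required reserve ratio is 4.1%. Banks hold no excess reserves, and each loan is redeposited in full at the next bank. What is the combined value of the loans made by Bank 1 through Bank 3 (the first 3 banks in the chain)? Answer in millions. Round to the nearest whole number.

$16625 million

Bank i lends (1 − rr)^i of the original deposit: Bank 1 lends 6022·0.9590 = 5775.0980, Bank 2 lends 6022·0.9590² ≈ 5538.3190, and so on.
Summing a geometric series: total = 6022·[0.9590·(1 − 0.9590^3) / (1 − 0.9590)] ≈ 16624.6649 million.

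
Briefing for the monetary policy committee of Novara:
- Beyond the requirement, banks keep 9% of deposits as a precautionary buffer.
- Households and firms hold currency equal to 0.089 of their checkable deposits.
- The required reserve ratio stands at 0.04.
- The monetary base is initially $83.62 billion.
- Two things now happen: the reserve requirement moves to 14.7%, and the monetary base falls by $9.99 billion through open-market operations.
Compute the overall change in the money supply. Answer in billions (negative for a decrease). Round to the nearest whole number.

Before: m₁ = (1 + 0.089) / (0.04 + 0.09 + 0.089) ≈ 4.9726, MB₁ = 83.62, so M₁ = 4.9726 × 83.62 ≈ 415.8088 billion.
After: m₂ = (1 + 0.089) / (0.147 + 0.09 + 0.089) ≈ 3.3405, MB₂ = 83.62 − 9.99 = 73.63, so M₂ = 3.3405 × 73.63 ≈ 245.961 billion.
ΔM = M₂ − M₁ = 245.961 − 415.8088 = -169.8478 billion.

-170 billion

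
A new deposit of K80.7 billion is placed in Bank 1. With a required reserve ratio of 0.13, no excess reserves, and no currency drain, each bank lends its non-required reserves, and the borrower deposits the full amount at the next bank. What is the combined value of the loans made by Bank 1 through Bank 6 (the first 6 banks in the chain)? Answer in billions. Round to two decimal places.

Bank i lends (1 − rr)^i of the original deposit: Bank 1 lends 80.7·0.8700 = 70.2090, Bank 2 lends 80.7·0.8700² ≈ 61.0818, and so on.
Summing a geometric series: total = 80.7·[0.8700·(1 − 0.8700^6) / (1 − 0.8700)] ≈ 305.8811 billion.

K305.88 billion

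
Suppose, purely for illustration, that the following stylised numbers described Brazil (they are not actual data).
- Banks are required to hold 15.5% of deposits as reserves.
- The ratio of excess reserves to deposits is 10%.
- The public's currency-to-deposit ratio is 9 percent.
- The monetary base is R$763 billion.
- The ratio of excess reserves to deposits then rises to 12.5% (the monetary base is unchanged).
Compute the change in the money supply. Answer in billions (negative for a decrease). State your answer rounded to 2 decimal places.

Initially m₁ = (1 + 0.09) / (0.155 + 0.1 + 0.09) ≈ 3.159420, so M₁ = 3.159420 × 763 ≈ 2410.6375 billion.
After the change m₂ = (1 + 0.09) / (0.155 + 0.125 + 0.09) ≈ 2.945946, so M₂ = 2.945946 × 763 ≈ 2247.7568 billion.
ΔM = M₂ − M₁ = 2247.7568 − 2410.6375 = -162.8807 billion.

-162.88 billion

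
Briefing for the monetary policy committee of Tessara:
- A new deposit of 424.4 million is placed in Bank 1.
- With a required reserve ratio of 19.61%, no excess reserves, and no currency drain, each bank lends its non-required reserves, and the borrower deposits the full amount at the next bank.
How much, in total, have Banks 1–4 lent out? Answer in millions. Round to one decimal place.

1013.2 million

Bank i lends (1 − rr)^i of the original deposit: Bank 1 lends 424.4·0.8039 ≈ 341.1752, Bank 2 lends 424.4·0.8039² ≈ 274.2707, and so on.
Summing a geometric series: total = 424.4·[0.8039·(1 − 0.8039^4) / (1 − 0.8039)] ≈ 1013.1810 million.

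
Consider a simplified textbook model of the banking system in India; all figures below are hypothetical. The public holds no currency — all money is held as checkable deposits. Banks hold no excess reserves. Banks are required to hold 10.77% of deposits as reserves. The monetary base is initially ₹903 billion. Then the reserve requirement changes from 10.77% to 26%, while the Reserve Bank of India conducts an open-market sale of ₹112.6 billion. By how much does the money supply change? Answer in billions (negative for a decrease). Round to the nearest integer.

-5344 billion

Before: m₁ = 1 / (0.1077) ≈ 9.2851, MB₁ = 903, so M₁ = 9.2851 × 903 = 8384.4453 billion.
After: m₂ = 1 / (0.26) ≈ 3.8462, MB₂ = 903 − 112.6 = 790.4, so M₂ = 3.8462 × 790.4 ≈ 3040.0365 billion.
ΔM = M₂ − M₁ = 3040.0365 − 8384.4453 = -5344.4088 billion.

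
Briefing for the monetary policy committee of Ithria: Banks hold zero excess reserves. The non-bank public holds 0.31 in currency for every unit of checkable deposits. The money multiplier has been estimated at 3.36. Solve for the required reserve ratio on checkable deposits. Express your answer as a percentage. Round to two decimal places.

7.99%

Using m = 3.36. Since m = (1 + c)/(c + rr + e), the denominator satisfies c + rr + e = (1 + c)/m = (1 + 0.31) / 3.36 ≈ 0.389881.
With c = 0.31 and e = 0, the required reserve ratio on checkable deposits is 0.389881 − 0.31 − 0 = 0.079881.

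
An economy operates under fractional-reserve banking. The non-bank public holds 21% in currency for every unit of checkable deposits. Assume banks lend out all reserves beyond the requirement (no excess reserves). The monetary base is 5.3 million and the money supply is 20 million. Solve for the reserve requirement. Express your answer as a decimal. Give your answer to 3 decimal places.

0.111

Using m = M/MB = 20/5.3 ≈ 3.773585. Since m = (1 + c)/(c + rr + e), the denominator satisfies c + rr + e = (1 + c)/m = (1 + 0.21) / 3.773585 ≈ 0.320650.
With c = 0.21 and e = 0, the reserve requirement is 0.320650 − 0.21 − 0 = 0.11065.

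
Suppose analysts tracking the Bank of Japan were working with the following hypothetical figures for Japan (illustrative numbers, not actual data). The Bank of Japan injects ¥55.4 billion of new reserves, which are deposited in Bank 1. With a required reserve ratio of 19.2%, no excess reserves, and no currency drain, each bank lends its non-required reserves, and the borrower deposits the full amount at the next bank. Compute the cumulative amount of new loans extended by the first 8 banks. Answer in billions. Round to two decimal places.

¥190.79 billion

Bank i lends (1 − rr)^i of the original deposit: Bank 1 lends 55.4·0.8080 = 44.7632, Bank 2 lends 55.4·0.8080² ≈ 36.1687, and so on.
Summing a geometric series: total = 55.4·[0.8080·(1 − 0.8080^8) / (1 − 0.8080)] ≈ 190.7861 billion.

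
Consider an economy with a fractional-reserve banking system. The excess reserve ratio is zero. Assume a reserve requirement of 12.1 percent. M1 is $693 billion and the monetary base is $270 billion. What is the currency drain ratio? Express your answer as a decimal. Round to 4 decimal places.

0.4401

Using m = M/MB = 693/270 ≈ 2.566667. From m = (1 + c)/(c + rr + e), rearranging gives 1 + c = m·(c + rr + e), so c·(1 − m) = m·(rr + e) − 1.
Hence c = [m·(rr + e) − 1]/(1 − m) = [2.566667 × (0.121 + 0) − 1] / (1 − 2.566667) ≈ 0.440064.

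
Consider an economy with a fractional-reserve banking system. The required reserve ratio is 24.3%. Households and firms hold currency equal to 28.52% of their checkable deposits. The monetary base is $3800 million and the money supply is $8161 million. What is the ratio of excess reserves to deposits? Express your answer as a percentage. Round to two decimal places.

Using m = M/MB = 8161/3800 ≈ 2.147632. Since m = (1 + c)/(c + rr + e), the denominator satisfies c + rr + e = (1 + c)/m = (1 + 0.2852) / 2.147632 ≈ 0.598427.
With c = 0.2852 and rr = 0.243, the ratio of excess reserves to deposits is 0.598427 − 0.2852 − 0.243 = 0.070227.

7.02%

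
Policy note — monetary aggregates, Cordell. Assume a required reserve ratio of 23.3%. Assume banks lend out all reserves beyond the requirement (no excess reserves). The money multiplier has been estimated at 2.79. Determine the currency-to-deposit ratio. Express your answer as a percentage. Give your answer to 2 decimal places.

Using m = 2.79. From m = (1 + c)/(c + rr + e), rearranging gives 1 + c = m·(c + rr + e), so c·(1 − m) = m·(rr + e) − 1.
Hence c = [m·(rr + e) − 1]/(1 − m) = [2.79 × (0.233 + 0) − 1] / (1 − 2.79) ≈ 0.195492.

19.55%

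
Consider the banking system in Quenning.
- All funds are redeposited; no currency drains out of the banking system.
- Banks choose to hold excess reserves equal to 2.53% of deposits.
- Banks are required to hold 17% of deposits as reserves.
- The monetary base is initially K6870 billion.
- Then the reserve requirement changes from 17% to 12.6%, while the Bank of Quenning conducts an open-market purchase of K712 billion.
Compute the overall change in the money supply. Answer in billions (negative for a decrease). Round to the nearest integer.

Before: m₁ = 1 / (0.17 + 0.0253) ≈ 5.12033, MB₁ = 6870, so M₁ = 5.12033 × 6870 = 35176.6671 billion.
After: m₂ = 1 / (0.126 + 0.0253) ≈ 6.60939, MB₂ = 6870 + 712 = 7582, so M₂ = 6.60939 × 7582 ≈ 50112.395 billion.
ΔM = M₂ − M₁ = 50112.395 − 35176.6671 = 14935.7279 billion.

K14936 billion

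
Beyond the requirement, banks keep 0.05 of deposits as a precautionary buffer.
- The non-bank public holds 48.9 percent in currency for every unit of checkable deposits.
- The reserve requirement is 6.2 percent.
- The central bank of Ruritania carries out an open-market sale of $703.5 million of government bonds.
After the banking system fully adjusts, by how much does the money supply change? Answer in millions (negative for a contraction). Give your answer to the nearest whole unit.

The money multiplier is m = (1 + c) / (rr + e + c) = (1 + 0.489) / (0.062 + 0.05 + 0.489) ≈ 2.4775.
The sale removes 703.5 million of base, so ΔM = m × ΔMB = 2.4775 × (−703.5) ≈ -1742.9213 million.

-1743 million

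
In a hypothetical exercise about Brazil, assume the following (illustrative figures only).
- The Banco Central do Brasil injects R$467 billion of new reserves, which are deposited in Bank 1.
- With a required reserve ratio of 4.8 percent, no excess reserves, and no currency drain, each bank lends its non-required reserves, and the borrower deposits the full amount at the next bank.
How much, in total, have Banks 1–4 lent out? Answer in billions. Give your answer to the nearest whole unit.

R$1654 billion

Bank i lends (1 − rr)^i of the original deposit: Bank 1 lends 467·0.9520 = 444.5840, Bank 2 lends 467·0.9520² ≈ 423.2440, and so on.
Summing a geometric series: total = 467·[0.9520·(1 − 0.9520^4) / (1 − 0.9520)] ≈ 1654.3439 billion.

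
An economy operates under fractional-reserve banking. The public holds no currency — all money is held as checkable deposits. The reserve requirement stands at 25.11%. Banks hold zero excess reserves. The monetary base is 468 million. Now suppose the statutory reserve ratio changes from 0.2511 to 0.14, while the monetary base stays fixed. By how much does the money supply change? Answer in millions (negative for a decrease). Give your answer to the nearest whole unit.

Initially m₁ = 1 / (0.2511) ≈ 3.9825, so M₁ = 3.9825 × 468 = 1863.81 million.
After the change m₂ = 1 / (0.14) ≈ 7.1429, so M₂ = 7.1429 × 468 = 3342.8772 million.
ΔM = M₂ − M₁ = 3342.8772 − 1863.81 = 1479.0672 million.

1479 million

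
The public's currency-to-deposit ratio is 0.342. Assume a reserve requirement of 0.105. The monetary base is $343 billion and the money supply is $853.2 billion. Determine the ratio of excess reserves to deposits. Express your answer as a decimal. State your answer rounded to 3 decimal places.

0.093

Using m = M/MB = 853.2/343 ≈ 2.487464. Since m = (1 + c)/(c + rr + e), the denominator satisfies c + rr + e = (1 + c)/m = (1 + 0.342) / 2.487464 ≈ 0.539505.
With c = 0.342 and rr = 0.105, the ratio of excess reserves to deposits is 0.539505 − 0.342 − 0.105 = 0.092505.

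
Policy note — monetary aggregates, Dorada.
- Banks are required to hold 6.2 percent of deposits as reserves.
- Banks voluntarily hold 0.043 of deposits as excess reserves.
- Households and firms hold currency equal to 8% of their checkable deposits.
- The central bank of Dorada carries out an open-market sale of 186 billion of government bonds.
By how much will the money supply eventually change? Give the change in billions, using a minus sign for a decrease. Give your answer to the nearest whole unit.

The money multiplier is m = (1 + c) / (rr + e + c) = (1 + 0.08) / (0.062 + 0.043 + 0.08) ≈ 5.8378.
The sale removes 186 billion of base, so ΔM = m × ΔMB = 5.8378 × (−186) = -1085.8308 billion.

-1086 billion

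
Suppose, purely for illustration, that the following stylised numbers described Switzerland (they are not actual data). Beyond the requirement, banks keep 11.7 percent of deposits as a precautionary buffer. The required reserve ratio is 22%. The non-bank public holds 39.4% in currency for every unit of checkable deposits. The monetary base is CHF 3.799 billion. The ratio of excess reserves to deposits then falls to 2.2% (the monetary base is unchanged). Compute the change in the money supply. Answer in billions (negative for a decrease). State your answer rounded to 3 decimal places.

Initially m₁ = (1 + 0.394) / (0.22 + 0.117 + 0.394) ≈ 1.90698, so M₁ = 1.90698 × 3.799 ≈ 7.2446 billion.
After the change m₂ = (1 + 0.394) / (0.22 + 0.022 + 0.394) ≈ 2.19182, so M₂ = 2.19182 × 3.799 ≈ 8.3267 billion.
ΔM = M₂ − M₁ = 8.3267 − 7.2446 = 1.0821 billion.

CHF 1.082 billion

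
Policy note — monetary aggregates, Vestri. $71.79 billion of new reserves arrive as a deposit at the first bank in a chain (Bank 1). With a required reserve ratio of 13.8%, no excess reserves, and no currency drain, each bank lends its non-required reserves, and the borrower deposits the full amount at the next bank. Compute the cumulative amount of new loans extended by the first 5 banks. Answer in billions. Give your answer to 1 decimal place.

$235.0 billion

Bank i lends (1 − rr)^i of the original deposit: Bank 1 lends 71.79·0.8620 ≈ 61.8830, Bank 2 lends 71.79·0.8620² ≈ 53.3431, and so on.
Summing a geometric series: total = 71.79·[0.8620·(1 − 0.8620^5) / (1 − 0.8620)] ≈ 235.0107 billion.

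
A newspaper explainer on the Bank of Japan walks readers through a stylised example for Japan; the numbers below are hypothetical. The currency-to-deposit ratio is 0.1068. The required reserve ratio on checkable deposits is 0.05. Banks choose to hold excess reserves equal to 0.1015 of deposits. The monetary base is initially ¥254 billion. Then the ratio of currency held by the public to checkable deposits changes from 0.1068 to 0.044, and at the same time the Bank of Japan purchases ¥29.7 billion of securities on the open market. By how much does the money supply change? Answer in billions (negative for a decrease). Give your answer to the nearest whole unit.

¥427 billion

Before: m₁ = (1 + 0.1068) / (0.05 + 0.1015 + 0.1068) ≈ 4.2849, MB₁ = 254, so M₁ = 4.2849 × 254 = 1088.3646 billion.
After: m₂ = (1 + 0.044) / (0.05 + 0.1015 + 0.044) ≈ 5.3402, MB₂ = 254 + 29.7 = 283.7, so M₂ = 5.3402 × 283.7 ≈ 1515.0147 billion.
ΔM = M₂ − M₁ = 1515.0147 − 1088.3646 = 426.6501 billion.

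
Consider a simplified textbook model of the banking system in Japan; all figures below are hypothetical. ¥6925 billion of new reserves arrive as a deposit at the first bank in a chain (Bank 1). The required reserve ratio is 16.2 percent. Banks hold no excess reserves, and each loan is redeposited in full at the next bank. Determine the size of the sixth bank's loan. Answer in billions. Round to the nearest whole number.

¥2398 billion

Each bank lends a fraction (1 − rr) = 0.8380 of the deposit it receives, so Bank 6 receives 6925·0.8380^5 and lends 6925·0.8380^6 ≈ 2398.1917 billion.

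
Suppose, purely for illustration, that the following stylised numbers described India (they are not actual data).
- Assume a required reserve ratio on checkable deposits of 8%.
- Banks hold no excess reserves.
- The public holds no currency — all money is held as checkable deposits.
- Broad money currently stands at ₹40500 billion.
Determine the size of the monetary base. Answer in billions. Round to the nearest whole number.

With no currency drain and no excess reserves, the money multiplier is m = 1/rr = 1/0.08 = 12.5.
The monetary base is MB = M / m = 40500 / 12.5 = 3240 billion.

₹3240 billion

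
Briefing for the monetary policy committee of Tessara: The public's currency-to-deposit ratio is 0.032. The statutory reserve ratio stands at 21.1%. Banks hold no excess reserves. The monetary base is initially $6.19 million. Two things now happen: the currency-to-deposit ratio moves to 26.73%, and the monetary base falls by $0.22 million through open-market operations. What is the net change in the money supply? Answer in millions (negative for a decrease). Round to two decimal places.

Before: m₁ = (1 + 0.032) / (0.211 + 0.032) ≈ 4.2469, MB₁ = 6.19, so M₁ = 4.2469 × 6.19 ≈ 26.2883 million.
After: m₂ = (1 + 0.2673) / (0.211 + 0.2673) ≈ 2.6496, MB₂ = 6.19 − 0.22 = 5.97, so M₂ = 2.6496 × 5.97 ≈ 15.8181 million.
ΔM = M₂ − M₁ = 15.8181 − 26.2883 = -10.4702 million.

-10.47 million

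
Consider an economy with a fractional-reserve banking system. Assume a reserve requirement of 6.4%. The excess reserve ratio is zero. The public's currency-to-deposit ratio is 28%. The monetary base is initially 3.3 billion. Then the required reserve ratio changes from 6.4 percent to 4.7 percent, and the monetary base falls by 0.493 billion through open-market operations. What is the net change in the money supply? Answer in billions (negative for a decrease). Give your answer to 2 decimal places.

Before: m₁ = (1 + 0.28) / (0.064 + 0.28) ≈ 3.7209, MB₁ = 3.3, so M₁ = 3.7209 × 3.3 ≈ 12.279 billion.
After: m₂ = (1 + 0.28) / (0.047 + 0.28) ≈ 3.9144, MB₂ = 3.3 − 0.493 = 2.807, so M₂ = 3.9144 × 2.807 ≈ 10.9877 billion.
ΔM = M₂ − M₁ = 10.9877 − 12.279 = -1.2913 billion.

-1.29 billion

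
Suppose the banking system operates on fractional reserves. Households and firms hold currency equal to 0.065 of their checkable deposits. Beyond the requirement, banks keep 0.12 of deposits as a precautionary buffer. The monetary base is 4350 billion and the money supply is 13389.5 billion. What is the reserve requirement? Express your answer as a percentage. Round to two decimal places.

16.10%

Using m = M/MB = 13389.5/4350 ≈ 3.078046. Since m = (1 + c)/(c + rr + e), the denominator satisfies c + rr + e = (1 + c)/m = (1 + 0.065) / 3.078046 ≈ 0.345999.
With c = 0.065 and e = 0.12, the reserve requirement is 0.345999 − 0.065 − 0.12 = 0.160999.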